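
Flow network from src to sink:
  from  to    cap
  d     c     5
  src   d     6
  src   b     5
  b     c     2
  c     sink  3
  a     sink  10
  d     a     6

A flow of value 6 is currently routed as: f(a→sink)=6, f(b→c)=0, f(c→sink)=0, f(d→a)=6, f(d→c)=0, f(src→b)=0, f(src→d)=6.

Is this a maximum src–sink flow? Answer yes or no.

Residual path src→b→c→sink has bottleneck 2 > 0.
Pushing 2 along it raises the flow to 8, so the given flow is not maximum.

No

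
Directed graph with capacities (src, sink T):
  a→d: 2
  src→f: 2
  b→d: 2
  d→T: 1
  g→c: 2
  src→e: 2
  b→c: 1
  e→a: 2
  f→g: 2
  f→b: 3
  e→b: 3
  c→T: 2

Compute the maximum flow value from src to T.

Augment src→f→g→c→T: bottleneck 2. Total 2.
Augment src→e→b→d→T: bottleneck 1. Total 3.
No augmenting path remains in the residual graph.

3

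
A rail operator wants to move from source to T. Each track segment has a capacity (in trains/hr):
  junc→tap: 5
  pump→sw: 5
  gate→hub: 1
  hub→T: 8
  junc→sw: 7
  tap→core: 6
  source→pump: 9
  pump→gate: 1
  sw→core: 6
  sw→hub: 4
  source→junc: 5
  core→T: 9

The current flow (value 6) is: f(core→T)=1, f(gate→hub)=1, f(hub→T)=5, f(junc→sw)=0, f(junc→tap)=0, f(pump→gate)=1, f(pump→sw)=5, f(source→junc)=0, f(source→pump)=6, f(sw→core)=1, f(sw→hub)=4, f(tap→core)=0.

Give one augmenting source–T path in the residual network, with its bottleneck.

Residual along source→junc→sw→core→T: source→junc: 5, junc→sw: 7, sw→core: 5, core→T: 8.
Bottleneck = min = 5.

source→junc→sw→core→T, bottleneck 5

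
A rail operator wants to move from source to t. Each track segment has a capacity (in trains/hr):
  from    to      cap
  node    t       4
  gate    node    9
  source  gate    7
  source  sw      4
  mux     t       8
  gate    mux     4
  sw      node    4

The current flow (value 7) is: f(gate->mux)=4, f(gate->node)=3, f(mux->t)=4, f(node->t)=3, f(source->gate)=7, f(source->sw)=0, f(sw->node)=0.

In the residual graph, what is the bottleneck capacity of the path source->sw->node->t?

Residual capacities along the path: source->sw: 4, sw->node: 4, node->t: 1.
Minimum is 1.

1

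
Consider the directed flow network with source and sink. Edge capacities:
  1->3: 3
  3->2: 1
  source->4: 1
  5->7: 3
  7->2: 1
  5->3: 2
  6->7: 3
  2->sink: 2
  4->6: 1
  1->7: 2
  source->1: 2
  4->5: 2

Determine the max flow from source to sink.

Augment source->1->3->2->sink: bottleneck 1. Total 1.
Augment source->1->7->2->sink: bottleneck 1. Total 2.
No augmenting path remains in the residual graph.

2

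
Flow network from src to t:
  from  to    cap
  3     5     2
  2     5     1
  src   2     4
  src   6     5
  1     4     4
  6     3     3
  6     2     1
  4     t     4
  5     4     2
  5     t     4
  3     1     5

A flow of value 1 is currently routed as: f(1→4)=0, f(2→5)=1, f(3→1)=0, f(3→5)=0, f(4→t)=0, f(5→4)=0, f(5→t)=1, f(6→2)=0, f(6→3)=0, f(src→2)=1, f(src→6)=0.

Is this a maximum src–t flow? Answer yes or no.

Residual path src→6→3→5→t has bottleneck 2 > 0.
Pushing 2 along it raises the flow to 3, so the given flow is not maximum.

No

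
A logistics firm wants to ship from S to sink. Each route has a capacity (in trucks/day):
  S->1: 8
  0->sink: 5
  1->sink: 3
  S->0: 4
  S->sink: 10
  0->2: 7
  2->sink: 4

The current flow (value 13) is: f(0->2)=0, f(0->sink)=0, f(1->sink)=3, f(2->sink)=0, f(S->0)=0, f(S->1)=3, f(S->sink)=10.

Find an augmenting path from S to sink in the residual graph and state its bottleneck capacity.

Residual along S->0->sink: S->0: 4, 0->sink: 5.
Bottleneck = min = 4.

S->0->sink, bottleneck 4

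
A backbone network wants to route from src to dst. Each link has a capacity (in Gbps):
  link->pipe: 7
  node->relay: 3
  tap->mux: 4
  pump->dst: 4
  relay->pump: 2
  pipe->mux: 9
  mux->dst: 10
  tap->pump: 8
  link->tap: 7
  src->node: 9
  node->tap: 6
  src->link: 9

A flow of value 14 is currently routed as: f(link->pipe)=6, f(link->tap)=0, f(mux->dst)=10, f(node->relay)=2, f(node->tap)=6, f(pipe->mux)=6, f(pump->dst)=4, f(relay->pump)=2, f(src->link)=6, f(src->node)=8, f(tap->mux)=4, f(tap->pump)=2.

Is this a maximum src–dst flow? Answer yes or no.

Yes

Residual reachable from src: {link, mux, node, pipe, pump, relay, src, tap}; dst is not reachable.
Saturated cut: pump->dst, mux->dst with total capacity 14 = current flow value. Flow is maximum.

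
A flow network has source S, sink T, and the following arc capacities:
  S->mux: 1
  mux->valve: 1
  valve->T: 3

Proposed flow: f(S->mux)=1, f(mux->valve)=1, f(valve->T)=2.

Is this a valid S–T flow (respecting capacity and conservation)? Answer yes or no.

Conservation fails at valve: inflow 1 ≠ outflow 2.

No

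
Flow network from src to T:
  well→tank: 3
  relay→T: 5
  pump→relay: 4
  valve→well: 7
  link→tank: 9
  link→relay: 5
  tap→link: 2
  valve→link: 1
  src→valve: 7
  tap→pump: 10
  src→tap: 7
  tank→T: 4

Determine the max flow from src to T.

9

Augment src→valve→well→tank→T: bottleneck 3. Total 3.
Augment src→valve→link→tank→T: bottleneck 1. Total 4.
Augment src→tap→link→relay→T: bottleneck 2. Total 6.
Augment src→tap→pump→relay→T: bottleneck 3. Total 9.
No augmenting path remains in the residual graph.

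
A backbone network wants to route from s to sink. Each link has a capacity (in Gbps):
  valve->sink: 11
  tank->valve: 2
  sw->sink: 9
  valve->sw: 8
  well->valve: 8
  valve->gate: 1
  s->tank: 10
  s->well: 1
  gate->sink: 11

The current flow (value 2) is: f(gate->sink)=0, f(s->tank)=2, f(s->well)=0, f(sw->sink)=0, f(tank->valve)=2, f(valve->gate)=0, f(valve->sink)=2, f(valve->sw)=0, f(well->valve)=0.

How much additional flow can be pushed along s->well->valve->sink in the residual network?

Residual capacities along the path: s->well: 1, well->valve: 8, valve->sink: 9.
Minimum is 1.

1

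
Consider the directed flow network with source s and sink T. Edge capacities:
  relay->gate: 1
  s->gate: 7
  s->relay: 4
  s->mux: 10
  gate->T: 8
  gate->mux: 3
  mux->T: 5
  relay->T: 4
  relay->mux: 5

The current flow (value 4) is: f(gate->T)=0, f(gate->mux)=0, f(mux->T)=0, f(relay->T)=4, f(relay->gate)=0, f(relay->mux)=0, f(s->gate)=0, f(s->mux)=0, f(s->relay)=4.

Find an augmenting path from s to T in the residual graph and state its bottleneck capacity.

s->gate->T, bottleneck 7

Residual along s->gate->T: s->gate: 7, gate->T: 8.
Bottleneck = min = 7.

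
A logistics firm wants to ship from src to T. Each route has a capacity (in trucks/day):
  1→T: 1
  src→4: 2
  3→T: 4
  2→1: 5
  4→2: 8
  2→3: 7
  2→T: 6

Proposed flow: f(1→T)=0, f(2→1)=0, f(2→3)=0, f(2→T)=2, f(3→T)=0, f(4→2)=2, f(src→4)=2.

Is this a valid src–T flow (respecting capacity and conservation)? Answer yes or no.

Every edge has 0 ≤ f(e) ≤ cap(e).
At each intermediate node, inflow equals outflow.

Yes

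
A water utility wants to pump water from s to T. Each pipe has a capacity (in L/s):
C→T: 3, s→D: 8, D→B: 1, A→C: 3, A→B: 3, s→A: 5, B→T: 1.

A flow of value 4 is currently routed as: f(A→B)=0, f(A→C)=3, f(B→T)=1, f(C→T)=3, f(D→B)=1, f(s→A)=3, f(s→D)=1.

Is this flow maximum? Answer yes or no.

Yes

Residual reachable from s: {A, B, D, s}; T is not reachable.
Saturated cut: A→C, B→T with total capacity 4 = current flow value. Flow is maximum.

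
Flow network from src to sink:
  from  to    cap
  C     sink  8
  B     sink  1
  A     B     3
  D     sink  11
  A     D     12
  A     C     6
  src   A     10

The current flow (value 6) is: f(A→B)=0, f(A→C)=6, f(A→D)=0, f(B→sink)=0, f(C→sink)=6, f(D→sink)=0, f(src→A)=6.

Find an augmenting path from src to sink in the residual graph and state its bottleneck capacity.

src→A→B→sink, bottleneck 1

Residual along src→A→B→sink: src→A: 4, A→B: 3, B→sink: 1.
Bottleneck = min = 1.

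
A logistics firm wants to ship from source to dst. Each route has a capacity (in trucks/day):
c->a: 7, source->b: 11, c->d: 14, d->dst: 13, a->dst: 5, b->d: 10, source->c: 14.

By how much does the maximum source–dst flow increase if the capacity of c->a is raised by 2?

0

Original max flow = 18.
Edge c->a does not cross the min cut (source side {a, b, c, d, source}), so extra capacity there cannot help.
New max flow = 18. Increase = 0.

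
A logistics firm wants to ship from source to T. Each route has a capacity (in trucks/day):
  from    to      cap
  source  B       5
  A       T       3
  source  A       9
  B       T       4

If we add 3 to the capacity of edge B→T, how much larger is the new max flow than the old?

Original max flow = 7.
After raising cap(B→T), augmenting paths through that edge carry 1 more unit.
New max flow = 8. Increase = 1.

1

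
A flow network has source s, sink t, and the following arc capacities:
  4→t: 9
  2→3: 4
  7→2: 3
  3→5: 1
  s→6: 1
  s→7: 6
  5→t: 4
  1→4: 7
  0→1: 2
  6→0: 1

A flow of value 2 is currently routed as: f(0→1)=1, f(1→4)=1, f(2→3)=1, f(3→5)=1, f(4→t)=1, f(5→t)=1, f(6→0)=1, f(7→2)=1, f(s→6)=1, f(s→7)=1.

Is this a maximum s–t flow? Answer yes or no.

Yes

Residual reachable from s: {2, 3, 7, s}; t is not reachable.
Saturated cut: 3→5, s→6 with total capacity 2 = current flow value. Flow is maximum.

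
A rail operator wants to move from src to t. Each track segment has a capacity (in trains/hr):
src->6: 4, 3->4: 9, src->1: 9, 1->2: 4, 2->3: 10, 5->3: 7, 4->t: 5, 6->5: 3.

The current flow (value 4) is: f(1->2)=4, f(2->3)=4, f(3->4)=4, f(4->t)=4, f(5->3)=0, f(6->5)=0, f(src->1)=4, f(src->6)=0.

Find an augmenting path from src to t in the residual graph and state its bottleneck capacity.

src->6->5->3->4->t, bottleneck 1

Residual along src->6->5->3->4->t: src->6: 4, 6->5: 3, 5->3: 7, 3->4: 5, 4->t: 1.
Bottleneck = min = 1.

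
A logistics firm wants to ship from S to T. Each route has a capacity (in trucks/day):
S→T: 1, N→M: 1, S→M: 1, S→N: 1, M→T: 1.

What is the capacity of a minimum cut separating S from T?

2

Max flow = 2 (via 2 augmenting paths).
In the residual at optimum, the set reachable from S is {M, N, S}.
Cut edges: S→T (cap 1), M→T (cap 1). Sum = 2.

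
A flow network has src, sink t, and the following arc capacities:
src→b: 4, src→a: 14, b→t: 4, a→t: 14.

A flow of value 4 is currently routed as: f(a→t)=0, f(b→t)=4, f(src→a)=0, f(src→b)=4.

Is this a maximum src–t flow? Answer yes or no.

Residual path src→a→t has bottleneck 14 > 0.
Pushing 14 along it raises the flow to 18, so the given flow is not maximum.

No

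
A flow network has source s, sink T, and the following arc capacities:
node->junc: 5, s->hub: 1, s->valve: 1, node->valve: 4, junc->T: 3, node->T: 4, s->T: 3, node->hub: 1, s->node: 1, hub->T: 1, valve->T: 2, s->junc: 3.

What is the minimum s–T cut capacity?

9

Max flow = 9 (via 5 augmenting paths).
In the residual at optimum, the set reachable from s is {s}.
Cut edges: s->node (cap 1), s->hub (cap 1), s->junc (cap 3), s->valve (cap 1), s->T (cap 3). Sum = 9.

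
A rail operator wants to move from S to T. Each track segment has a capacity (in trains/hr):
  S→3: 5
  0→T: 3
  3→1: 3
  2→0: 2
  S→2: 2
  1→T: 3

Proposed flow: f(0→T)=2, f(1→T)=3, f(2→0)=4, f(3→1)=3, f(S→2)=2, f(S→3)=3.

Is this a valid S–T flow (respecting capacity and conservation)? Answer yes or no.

No

Capacity violated on 2→0: flow 4 > capacity 2.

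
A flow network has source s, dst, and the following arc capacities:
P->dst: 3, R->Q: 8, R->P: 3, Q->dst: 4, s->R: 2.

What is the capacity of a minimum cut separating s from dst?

2

Max flow = 2 (via 1 augmenting path).
In the residual at optimum, the set reachable from s is {s}.
Cut edges: s->R (cap 2). Sum = 2.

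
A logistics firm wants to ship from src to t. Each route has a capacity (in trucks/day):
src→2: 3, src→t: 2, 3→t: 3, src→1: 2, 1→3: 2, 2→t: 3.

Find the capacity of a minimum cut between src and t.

7

Max flow = 7 (via 3 augmenting paths).
In the residual at optimum, the set reachable from src is {src}.
Cut edges: src→1 (cap 2), src→2 (cap 3), src→t (cap 2). Sum = 7.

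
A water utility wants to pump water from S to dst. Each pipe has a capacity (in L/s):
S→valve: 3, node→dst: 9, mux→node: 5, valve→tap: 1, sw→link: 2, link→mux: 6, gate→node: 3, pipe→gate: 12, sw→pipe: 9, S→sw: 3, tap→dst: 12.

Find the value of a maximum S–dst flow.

Augment S→valve→tap→dst: bottleneck 1. Total 1.
Augment S→sw→link→mux→node→dst: bottleneck 2. Total 3.
Augment S→sw→pipe→gate→node→dst: bottleneck 1. Total 4.
No augmenting path remains in the residual graph.

4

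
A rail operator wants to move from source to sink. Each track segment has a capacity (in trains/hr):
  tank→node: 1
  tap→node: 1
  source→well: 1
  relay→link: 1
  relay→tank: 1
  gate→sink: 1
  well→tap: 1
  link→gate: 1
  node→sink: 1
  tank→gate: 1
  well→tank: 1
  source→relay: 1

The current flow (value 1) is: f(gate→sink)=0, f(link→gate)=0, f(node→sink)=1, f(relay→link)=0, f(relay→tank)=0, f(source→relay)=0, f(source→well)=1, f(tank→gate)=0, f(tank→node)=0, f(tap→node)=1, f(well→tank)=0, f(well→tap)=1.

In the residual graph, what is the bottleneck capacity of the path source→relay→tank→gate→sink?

1

Residual capacities along the path: source→relay: 1, relay→tank: 1, tank→gate: 1, gate→sink: 1.
Minimum is 1.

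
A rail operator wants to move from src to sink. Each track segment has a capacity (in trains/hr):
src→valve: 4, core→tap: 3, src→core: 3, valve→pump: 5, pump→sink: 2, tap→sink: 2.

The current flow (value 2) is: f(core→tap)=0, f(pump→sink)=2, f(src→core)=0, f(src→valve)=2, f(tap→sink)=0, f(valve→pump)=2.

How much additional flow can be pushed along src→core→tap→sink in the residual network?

Residual capacities along the path: src→core: 3, core→tap: 3, tap→sink: 2.
Minimum is 2.

2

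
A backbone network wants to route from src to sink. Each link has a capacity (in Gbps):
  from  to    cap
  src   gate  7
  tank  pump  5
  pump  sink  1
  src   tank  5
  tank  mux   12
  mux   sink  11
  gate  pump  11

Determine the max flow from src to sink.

Augment src->gate->pump->sink: bottleneck 1. Total 1.
Augment src->tank->mux->sink: bottleneck 5. Total 6.
No augmenting path remains in the residual graph.

6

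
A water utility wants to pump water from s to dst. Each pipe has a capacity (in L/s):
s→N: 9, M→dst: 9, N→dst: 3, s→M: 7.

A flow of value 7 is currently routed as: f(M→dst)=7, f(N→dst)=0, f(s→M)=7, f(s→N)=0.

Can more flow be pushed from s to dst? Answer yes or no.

Yes

Residual path s→N→dst has bottleneck 3 > 0.
Pushing 3 along it raises the flow to 10, so the given flow is not maximum.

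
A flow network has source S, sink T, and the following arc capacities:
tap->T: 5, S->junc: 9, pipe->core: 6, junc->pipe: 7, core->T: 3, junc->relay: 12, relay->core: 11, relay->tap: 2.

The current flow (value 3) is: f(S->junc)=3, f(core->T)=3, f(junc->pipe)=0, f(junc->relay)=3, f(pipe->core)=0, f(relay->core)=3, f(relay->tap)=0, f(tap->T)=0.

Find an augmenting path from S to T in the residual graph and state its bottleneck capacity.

Residual along S->junc->relay->tap->T: S->junc: 6, junc->relay: 9, relay->tap: 2, tap->T: 5.
Bottleneck = min = 2.

S->junc->relay->tap->T, bottleneck 2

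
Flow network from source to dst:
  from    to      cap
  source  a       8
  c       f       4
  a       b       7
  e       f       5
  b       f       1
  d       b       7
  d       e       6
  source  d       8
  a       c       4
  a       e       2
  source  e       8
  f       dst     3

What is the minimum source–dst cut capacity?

Max flow = 3 (via 1 augmenting path).
In the residual at optimum, the set reachable from source is {a, b, c, d, e, f, source}.
Cut edges: f->dst (cap 3). Sum = 3.

3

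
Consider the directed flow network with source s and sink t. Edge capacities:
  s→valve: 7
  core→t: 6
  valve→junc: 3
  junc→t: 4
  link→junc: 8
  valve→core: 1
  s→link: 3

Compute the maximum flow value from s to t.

Augment s→valve→core→t: bottleneck 1. Total 1.
Augment s→valve→junc→t: bottleneck 3. Total 4.
Augment s→link→junc→t: bottleneck 1. Total 5.
No augmenting path remains in the residual graph.

5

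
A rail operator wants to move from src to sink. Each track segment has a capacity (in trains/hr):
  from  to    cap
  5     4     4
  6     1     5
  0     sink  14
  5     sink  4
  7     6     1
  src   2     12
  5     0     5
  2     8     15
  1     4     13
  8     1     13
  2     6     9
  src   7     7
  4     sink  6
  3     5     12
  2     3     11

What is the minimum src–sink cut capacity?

Max flow = 13 (via 5 augmenting paths).
In the residual at optimum, the set reachable from src is {7, src}.
Cut edges: src->2 (cap 12), 7->6 (cap 1). Sum = 13.

13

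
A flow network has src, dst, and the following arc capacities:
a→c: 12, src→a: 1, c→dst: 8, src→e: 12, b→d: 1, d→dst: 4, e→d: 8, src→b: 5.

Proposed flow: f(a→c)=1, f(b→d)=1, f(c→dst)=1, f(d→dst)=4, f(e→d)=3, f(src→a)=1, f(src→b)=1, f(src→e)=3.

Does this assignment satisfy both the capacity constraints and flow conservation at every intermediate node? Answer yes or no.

Yes

Every edge has 0 ≤ f(e) ≤ cap(e).
At each intermediate node, inflow equals outflow.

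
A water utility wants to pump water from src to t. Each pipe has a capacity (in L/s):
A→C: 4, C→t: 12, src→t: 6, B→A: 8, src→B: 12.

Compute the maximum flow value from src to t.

Augment src→t: bottleneck 6. Total 6.
Augment src→B→A→C→t: bottleneck 4. Total 10.
No augmenting path remains in the residual graph.

10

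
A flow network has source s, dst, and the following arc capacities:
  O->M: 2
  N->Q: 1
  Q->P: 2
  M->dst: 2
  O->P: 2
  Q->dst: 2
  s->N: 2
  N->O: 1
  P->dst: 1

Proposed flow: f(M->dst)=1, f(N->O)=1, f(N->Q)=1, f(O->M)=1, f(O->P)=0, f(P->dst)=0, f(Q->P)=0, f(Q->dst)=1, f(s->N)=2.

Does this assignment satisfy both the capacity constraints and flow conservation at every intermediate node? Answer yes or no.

Yes

Every edge has 0 ≤ f(e) ≤ cap(e).
At each intermediate node, inflow equals outflow.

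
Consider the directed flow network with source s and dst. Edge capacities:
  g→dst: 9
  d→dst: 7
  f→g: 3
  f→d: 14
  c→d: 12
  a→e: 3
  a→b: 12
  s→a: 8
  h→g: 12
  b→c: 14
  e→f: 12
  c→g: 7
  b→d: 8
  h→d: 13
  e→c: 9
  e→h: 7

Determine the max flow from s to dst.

Augment s→a→b→d→dst: bottleneck 7. Total 7.
Augment s→a→b→c→g→dst: bottleneck 1. Total 8.
No augmenting path remains in the residual graph.

8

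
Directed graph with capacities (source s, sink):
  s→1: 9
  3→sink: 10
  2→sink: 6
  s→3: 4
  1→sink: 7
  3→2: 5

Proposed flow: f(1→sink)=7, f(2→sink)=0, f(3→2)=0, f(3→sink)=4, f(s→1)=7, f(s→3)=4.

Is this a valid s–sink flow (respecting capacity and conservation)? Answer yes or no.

Every edge has 0 ≤ f(e) ≤ cap(e).
At each intermediate node, inflow equals outflow.

Yes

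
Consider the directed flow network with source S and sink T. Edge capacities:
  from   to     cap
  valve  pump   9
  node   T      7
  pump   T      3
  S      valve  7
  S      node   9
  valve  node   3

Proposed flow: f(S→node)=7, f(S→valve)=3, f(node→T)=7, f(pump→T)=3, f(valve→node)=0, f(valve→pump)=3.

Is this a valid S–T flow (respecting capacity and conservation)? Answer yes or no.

Every edge has 0 ≤ f(e) ≤ cap(e).
At each intermediate node, inflow equals outflow.

Yes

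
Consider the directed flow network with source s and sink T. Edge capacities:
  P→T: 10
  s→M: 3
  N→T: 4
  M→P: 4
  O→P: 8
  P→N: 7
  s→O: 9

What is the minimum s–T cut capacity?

Max flow = 11 (via 3 augmenting paths).
In the residual at optimum, the set reachable from s is {O, s}.
Cut edges: s→M (cap 3), O→P (cap 8). Sum = 11.

11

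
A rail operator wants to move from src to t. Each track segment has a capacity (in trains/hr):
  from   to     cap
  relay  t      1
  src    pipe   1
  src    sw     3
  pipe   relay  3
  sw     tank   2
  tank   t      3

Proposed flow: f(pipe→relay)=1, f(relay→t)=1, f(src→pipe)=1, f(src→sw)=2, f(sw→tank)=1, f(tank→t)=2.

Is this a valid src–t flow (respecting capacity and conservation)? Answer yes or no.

Conservation fails at sw: inflow 2 ≠ outflow 1.

No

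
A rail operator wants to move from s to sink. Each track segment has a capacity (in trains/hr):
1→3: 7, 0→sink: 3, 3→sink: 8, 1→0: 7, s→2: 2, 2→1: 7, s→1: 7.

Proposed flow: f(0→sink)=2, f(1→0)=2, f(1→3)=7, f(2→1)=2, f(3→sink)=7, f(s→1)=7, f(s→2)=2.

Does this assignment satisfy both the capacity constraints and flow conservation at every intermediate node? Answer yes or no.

Yes

Every edge has 0 ≤ f(e) ≤ cap(e).
At each intermediate node, inflow equals outflow.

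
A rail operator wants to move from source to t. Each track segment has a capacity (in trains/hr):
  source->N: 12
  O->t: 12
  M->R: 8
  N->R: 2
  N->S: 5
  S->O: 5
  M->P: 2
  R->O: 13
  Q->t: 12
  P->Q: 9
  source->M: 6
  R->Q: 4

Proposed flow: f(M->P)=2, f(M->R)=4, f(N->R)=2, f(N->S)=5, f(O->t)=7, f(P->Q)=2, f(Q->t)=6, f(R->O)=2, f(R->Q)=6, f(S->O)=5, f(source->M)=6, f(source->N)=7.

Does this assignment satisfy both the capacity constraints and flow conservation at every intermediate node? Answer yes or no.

No

Capacity violated on R->Q: flow 6 > capacity 4.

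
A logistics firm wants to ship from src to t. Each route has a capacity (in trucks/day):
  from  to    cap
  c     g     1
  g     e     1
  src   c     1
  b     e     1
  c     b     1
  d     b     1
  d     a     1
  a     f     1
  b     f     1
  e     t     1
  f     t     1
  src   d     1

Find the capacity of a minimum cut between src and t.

2

Max flow = 2 (via 2 augmenting paths).
In the residual at optimum, the set reachable from src is {src}.
Cut edges: src->d (cap 1), src->c (cap 1). Sum = 2.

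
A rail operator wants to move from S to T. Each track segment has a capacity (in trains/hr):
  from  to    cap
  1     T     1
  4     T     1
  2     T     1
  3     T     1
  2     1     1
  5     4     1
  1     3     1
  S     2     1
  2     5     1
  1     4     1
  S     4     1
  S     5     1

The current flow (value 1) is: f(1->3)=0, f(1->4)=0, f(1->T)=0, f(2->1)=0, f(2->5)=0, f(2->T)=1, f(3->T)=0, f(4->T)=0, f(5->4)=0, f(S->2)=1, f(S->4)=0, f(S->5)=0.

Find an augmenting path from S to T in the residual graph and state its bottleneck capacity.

S->4->T, bottleneck 1

Residual along S->4->T: S->4: 1, 4->T: 1.
Bottleneck = min = 1.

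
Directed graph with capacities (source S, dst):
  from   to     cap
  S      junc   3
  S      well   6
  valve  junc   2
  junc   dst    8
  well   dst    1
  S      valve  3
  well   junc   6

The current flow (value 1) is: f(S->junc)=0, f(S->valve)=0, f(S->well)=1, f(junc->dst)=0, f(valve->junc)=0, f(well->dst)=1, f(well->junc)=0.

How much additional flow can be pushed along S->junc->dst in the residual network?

3

Residual capacities along the path: S->junc: 3, junc->dst: 8.
Minimum is 3.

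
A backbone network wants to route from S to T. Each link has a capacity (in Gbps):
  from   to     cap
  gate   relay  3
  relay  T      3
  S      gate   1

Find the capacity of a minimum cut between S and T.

Max flow = 1 (via 1 augmenting path).
In the residual at optimum, the set reachable from S is {S}.
Cut edges: S->gate (cap 1). Sum = 1.

1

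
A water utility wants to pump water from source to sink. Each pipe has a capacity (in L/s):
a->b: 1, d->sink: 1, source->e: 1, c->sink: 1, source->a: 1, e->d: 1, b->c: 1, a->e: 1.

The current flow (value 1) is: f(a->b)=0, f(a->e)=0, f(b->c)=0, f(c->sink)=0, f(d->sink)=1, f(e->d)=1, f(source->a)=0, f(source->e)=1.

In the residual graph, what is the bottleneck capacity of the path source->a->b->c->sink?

1

Residual capacities along the path: source->a: 1, a->b: 1, b->c: 1, c->sink: 1.
Minimum is 1.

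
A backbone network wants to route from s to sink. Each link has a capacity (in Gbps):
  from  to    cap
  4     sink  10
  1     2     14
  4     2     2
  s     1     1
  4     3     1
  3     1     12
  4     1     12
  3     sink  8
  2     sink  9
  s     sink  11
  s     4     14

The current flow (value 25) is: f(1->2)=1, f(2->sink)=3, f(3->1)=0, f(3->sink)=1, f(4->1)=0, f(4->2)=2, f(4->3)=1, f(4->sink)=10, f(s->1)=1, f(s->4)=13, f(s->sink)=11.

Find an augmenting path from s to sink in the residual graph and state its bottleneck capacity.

Residual along s->4->1->2->sink: s->4: 1, 4->1: 12, 1->2: 13, 2->sink: 6.
Bottleneck = min = 1.

s->4->1->2->sink, bottleneck 1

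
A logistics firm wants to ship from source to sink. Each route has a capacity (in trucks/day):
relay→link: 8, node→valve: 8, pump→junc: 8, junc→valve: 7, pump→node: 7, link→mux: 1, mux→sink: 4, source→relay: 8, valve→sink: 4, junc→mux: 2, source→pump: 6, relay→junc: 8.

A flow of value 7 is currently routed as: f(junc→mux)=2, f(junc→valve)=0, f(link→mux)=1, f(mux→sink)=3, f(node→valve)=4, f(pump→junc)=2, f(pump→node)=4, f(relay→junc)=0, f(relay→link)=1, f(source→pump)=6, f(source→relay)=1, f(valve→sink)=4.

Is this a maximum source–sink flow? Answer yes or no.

Yes

Residual reachable from source: {junc, link, node, pump, relay, source, valve}; sink is not reachable.
Saturated cut: junc→mux, valve→sink, link→mux with total capacity 7 = current flow value. Flow is maximum.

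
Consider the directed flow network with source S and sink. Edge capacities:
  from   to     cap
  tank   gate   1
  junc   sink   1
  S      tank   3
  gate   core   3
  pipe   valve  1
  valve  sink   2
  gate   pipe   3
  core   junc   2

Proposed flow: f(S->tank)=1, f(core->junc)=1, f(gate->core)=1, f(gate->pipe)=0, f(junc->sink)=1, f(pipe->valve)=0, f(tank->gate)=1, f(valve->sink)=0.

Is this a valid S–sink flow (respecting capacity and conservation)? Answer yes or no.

Yes

Every edge has 0 ≤ f(e) ≤ cap(e).
At each intermediate node, inflow equals outflow.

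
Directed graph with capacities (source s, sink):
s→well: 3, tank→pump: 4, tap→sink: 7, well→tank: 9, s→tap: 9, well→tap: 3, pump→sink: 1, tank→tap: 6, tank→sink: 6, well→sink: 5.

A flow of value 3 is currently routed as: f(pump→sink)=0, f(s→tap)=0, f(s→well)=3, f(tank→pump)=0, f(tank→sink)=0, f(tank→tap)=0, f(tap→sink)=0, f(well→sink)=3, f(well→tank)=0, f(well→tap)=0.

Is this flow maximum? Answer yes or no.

Residual path s→tap→sink has bottleneck 7 > 0.
Pushing 7 along it raises the flow to 10, so the given flow is not maximum.

No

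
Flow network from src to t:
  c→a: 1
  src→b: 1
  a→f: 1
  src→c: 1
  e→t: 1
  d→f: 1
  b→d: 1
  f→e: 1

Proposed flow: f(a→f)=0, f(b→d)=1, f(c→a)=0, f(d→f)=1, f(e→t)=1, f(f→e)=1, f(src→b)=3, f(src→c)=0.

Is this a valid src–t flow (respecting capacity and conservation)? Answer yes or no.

No

Capacity violated on src→b: flow 3 > capacity 1.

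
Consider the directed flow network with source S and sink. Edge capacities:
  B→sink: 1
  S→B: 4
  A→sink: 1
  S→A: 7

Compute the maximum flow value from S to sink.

Augment S→B→sink: bottleneck 1. Total 1.
Augment S→A→sink: bottleneck 1. Total 2.
No augmenting path remains in the residual graph.

2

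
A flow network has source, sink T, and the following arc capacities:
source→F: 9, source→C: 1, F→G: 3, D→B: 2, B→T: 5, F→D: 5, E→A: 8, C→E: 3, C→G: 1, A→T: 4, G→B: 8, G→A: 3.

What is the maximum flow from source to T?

Augment source→F→D→B→T: bottleneck 2. Total 2.
Augment source→F→G→B→T: bottleneck 3. Total 5.
Augment source→C→G→A→T: bottleneck 1. Total 6.
No augmenting path remains in the residual graph.

6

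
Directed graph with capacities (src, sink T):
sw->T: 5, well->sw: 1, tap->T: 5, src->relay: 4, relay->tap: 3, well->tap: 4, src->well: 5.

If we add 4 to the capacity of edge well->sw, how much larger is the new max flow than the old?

Original max flow = 6.
After raising cap(well->sw), augmenting paths through that edge carry 2 more units.
New max flow = 8. Increase = 2.

2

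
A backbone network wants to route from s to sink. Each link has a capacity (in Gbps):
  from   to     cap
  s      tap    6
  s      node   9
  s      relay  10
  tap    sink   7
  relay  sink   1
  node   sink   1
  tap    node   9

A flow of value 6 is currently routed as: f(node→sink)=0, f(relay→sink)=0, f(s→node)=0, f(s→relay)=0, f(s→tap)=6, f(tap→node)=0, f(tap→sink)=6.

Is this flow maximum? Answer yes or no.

Residual path s→node→sink has bottleneck 1 > 0.
Pushing 1 along it raises the flow to 7, so the given flow is not maximum.

No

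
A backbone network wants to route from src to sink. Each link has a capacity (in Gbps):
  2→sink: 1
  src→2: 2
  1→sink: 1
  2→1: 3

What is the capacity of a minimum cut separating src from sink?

Max flow = 2 (via 2 augmenting paths).
In the residual at optimum, the set reachable from src is {src}.
Cut edges: src→2 (cap 2). Sum = 2.

2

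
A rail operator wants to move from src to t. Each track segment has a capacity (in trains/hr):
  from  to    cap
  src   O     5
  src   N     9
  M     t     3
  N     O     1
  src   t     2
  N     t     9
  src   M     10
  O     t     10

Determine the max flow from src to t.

Augment src→t: bottleneck 2. Total 2.
Augment src→M→t: bottleneck 3. Total 5.
Augment src→N→t: bottleneck 9. Total 14.
Augment src→O→t: bottleneck 5. Total 19.
No augmenting path remains in the residual graph.

19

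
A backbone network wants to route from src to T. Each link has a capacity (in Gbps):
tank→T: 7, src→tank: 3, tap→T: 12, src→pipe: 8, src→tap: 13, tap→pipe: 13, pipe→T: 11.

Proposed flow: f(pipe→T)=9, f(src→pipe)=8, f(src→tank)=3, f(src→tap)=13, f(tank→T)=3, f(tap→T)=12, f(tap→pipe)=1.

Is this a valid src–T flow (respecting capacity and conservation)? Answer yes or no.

Yes

Every edge has 0 ≤ f(e) ≤ cap(e).
At each intermediate node, inflow equals outflow.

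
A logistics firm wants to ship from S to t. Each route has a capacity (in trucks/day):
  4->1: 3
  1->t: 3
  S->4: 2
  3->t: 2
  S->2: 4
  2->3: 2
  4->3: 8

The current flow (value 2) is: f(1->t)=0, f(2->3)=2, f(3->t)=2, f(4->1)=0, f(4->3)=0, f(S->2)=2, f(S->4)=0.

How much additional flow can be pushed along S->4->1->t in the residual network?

2

Residual capacities along the path: S->4: 2, 4->1: 3, 1->t: 3.
Minimum is 2.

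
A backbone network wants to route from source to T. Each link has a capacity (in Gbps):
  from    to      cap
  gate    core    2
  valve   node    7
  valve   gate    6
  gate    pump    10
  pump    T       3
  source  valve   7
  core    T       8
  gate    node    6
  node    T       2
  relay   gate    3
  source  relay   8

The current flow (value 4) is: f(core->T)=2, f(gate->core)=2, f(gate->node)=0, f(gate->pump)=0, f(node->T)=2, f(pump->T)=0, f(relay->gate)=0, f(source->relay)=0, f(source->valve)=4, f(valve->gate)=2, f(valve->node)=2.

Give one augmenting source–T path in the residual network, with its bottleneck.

Residual along source->valve->gate->pump->T: source->valve: 3, valve->gate: 4, gate->pump: 10, pump->T: 3.
Bottleneck = min = 3.

source->valve->gate->pump->T, bottleneck 3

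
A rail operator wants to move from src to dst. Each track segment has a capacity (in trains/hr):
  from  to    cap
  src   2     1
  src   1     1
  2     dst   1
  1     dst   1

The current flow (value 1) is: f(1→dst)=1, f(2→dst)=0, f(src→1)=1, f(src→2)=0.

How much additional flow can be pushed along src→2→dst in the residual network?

Residual capacities along the path: src→2: 1, 2→dst: 1.
Minimum is 1.

1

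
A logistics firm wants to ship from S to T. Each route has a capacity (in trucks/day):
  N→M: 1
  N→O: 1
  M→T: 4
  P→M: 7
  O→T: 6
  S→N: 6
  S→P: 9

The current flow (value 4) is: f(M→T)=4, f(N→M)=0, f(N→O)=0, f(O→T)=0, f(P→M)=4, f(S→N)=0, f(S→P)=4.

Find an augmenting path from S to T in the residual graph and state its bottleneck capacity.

S→N→O→T, bottleneck 1

Residual along S→N→O→T: S→N: 6, N→O: 1, O→T: 6.
Bottleneck = min = 1.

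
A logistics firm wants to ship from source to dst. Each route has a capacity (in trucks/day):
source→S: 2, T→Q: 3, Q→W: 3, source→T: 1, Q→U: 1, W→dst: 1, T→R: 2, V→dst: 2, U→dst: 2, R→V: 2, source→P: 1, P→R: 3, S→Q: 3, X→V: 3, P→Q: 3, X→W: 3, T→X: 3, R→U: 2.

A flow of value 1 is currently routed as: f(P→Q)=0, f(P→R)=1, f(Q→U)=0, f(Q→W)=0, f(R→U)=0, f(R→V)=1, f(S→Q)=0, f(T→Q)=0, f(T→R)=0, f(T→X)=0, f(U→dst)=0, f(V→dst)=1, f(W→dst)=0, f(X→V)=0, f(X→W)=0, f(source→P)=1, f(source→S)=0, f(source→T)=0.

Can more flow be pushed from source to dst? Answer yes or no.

Yes

Residual path source→T→X→V→dst has bottleneck 1 > 0.
Pushing 1 along it raises the flow to 2, so the given flow is not maximum.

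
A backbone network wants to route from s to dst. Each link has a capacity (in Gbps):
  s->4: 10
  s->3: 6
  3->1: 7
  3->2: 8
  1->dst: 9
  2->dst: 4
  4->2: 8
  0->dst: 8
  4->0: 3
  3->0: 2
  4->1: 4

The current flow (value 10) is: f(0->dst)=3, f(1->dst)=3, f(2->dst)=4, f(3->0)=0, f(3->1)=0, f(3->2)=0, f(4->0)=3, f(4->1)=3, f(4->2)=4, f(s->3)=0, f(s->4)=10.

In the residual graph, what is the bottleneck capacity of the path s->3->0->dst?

Residual capacities along the path: s->3: 6, 3->0: 2, 0->dst: 5.
Minimum is 2.

2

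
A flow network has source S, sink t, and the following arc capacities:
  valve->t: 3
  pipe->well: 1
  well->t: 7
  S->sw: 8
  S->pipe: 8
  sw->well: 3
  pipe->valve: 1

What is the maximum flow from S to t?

5

Augment S->sw->well->t: bottleneck 3. Total 3.
Augment S->pipe->well->t: bottleneck 1. Total 4.
Augment S->pipe->valve->t: bottleneck 1. Total 5.
No augmenting path remains in the residual graph.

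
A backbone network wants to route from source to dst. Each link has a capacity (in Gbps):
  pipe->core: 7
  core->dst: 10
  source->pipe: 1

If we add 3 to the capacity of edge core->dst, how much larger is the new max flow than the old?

0

Original max flow = 1.
Edge core->dst does not cross the min cut (source side {source}), so extra capacity there cannot help.
New max flow = 1. Increase = 0.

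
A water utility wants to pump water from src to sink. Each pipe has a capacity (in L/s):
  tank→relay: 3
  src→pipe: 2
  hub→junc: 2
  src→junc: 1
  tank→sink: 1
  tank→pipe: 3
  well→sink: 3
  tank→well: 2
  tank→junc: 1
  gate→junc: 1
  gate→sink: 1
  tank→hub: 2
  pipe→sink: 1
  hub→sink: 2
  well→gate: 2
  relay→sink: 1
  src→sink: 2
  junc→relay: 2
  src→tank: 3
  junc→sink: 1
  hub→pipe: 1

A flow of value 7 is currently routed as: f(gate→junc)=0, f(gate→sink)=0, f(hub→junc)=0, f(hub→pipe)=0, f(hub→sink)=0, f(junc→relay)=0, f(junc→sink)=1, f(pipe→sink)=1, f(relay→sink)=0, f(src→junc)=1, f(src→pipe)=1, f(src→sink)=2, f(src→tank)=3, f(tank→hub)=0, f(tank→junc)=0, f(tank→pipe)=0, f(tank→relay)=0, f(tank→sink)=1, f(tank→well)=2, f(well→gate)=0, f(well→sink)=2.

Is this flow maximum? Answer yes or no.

Residual reachable from src: {pipe, src}; sink is not reachable.
Saturated cut: src→tank, src→junc, src→sink, pipe→sink with total capacity 7 = current flow value. Flow is maximum.

Yes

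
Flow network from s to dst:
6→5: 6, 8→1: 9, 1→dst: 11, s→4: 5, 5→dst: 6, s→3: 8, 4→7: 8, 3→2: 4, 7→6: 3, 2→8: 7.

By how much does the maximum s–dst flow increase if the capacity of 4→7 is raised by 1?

Original max flow = 7.
Edge 4→7 does not cross the min cut (source side {3, 4, 7, s}), so extra capacity there cannot help.
New max flow = 7. Increase = 0.

0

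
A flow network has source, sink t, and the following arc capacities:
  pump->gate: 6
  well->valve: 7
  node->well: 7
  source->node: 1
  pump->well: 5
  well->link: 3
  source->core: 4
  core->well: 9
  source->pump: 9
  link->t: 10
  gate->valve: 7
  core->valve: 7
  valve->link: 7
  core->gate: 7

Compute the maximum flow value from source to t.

Augment source->core->well->link->t: bottleneck 3. Total 3.
Augment source->core->valve->link->t: bottleneck 1. Total 4.
Augment source->node->well->valve->link->t: bottleneck 1. Total 5.
Augment source->pump->gate->valve->link->t: bottleneck 5. Total 10.
No augmenting path remains in the residual graph.

10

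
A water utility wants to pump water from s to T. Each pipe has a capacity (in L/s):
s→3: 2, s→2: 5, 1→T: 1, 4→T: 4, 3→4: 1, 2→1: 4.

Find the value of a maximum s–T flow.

2

Augment s→2→1→T: bottleneck 1. Total 1.
Augment s→3→4→T: bottleneck 1. Total 2.
No augmenting path remains in the residual graph.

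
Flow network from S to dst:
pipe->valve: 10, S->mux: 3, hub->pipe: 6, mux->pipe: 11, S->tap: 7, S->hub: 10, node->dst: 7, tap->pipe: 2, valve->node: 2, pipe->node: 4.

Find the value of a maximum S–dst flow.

6

Augment S->mux->pipe->node->dst: bottleneck 3. Total 3.
Augment S->tap->pipe->node->dst: bottleneck 1. Total 4.
Augment S->tap->pipe->valve->node->dst: bottleneck 1. Total 5.
Augment S->hub->pipe->valve->node->dst: bottleneck 1. Total 6.
No augmenting path remains in the residual graph.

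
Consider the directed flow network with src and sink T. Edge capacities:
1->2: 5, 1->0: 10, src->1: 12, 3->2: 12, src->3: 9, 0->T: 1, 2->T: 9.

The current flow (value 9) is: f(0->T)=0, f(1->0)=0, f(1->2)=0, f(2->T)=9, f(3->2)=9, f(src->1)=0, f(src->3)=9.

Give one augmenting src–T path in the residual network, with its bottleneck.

Residual along src->1->0->T: src->1: 12, 1->0: 10, 0->T: 1.
Bottleneck = min = 1.

src->1->0->T, bottleneck 1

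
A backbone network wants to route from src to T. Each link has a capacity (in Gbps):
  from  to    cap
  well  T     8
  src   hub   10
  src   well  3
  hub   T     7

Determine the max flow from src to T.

10

Augment src→hub→T: bottleneck 7. Total 7.
Augment src→well→T: bottleneck 3. Total 10.
No augmenting path remains in the residual graph.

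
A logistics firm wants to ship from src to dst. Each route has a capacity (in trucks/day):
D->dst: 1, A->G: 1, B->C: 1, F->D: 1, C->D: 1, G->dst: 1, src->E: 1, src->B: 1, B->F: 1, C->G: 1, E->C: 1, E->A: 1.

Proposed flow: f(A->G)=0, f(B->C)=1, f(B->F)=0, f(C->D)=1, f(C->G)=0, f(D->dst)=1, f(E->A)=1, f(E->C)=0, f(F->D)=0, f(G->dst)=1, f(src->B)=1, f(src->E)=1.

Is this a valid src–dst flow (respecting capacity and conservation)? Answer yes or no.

Conservation fails at A: inflow 1 ≠ outflow 0.

No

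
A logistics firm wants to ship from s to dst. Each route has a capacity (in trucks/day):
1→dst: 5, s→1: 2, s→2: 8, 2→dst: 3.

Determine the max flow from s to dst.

5

Augment s→1→dst: bottleneck 2. Total 2.
Augment s→2→dst: bottleneck 3. Total 5.
No augmenting path remains in the residual graph.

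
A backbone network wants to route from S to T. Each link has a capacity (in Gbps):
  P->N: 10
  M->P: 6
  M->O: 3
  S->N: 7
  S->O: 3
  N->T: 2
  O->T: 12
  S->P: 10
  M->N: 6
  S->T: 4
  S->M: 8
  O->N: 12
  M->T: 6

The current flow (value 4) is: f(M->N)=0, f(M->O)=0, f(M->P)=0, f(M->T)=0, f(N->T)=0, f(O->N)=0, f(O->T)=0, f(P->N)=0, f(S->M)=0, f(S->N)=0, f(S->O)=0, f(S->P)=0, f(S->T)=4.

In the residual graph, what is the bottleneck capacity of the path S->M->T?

Residual capacities along the path: S->M: 8, M->T: 6.
Minimum is 6.

6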